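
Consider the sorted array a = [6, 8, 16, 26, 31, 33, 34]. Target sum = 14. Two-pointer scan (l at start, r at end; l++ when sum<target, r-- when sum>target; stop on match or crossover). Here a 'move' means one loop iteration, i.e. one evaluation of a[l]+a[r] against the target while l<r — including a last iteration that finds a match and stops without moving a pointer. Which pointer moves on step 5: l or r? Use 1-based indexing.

r

[1,7] 6+34=40 >14 → r--
[1,6] 6+33=39 >14 → r--
[1,5] 6+31=37 >14 → r--
[1,4] 6+26=32 >14 → r--
[1,3] 6+16=22 >14 → r--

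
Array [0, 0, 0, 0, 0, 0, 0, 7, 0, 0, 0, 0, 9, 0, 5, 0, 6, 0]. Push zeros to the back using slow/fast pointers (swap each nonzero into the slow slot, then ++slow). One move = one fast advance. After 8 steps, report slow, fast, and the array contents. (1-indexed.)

slow=1 fast=1: a[fast]=0, fast++
slow=1 fast=2: a[fast]=0, fast++
slow=1 fast=3: a[fast]=0, fast++
slow=1 fast=4: a[fast]=0, fast++
slow=1 fast=5: a[fast]=0, fast++
slow=1 fast=6: a[fast]=0, fast++
slow=1 fast=7: a[fast]=0, fast++
slow=1 fast=8: a[fast]=7≠0 swap→a[1]=7, slow++,fast++

slow=2, fast=9, a=[7, 0, 0, 0, 0, 0, 0, 0, 0, 0, 0, 0, 9, 0, 5, 0, 6, 0]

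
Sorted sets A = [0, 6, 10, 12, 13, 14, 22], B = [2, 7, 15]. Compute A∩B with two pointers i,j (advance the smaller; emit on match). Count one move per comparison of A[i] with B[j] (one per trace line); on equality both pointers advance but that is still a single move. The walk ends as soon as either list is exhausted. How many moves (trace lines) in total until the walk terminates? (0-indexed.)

[i=0,j=0] 0<2 → i++
[i=1,j=0] 6>2 → j++
[i=1,j=1] 6<7 → i++
[i=2,j=1] 10>7 → j++
[i=2,j=2] 10<15 → i++
[i=3,j=2] 12<15 → i++
[i=4,j=2] 13<15 → i++
[i=5,j=2] 14<15 → i++
[i=6,j=2] 22>15 → j++

9 moves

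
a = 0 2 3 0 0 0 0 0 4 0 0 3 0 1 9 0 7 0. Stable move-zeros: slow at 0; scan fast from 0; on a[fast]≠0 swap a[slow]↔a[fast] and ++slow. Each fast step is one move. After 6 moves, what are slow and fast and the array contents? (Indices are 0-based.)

slow=2, fast=6, a=[2, 3, 0, 0, 0, 0, 0, 0, 4, 0, 0, 3, 0, 1, 9, 0, 7, 0]

slow=0 fast=0: a[fast]=0, fast++
slow=0 fast=1: a[fast]=2≠0 swap→a[0]=2, slow++,fast++
slow=1 fast=2: a[fast]=3≠0 swap→a[1]=3, slow++,fast++
slow=2 fast=3: a[fast]=0, fast++
slow=2 fast=4: a[fast]=0, fast++
slow=2 fast=5: a[fast]=0, fast++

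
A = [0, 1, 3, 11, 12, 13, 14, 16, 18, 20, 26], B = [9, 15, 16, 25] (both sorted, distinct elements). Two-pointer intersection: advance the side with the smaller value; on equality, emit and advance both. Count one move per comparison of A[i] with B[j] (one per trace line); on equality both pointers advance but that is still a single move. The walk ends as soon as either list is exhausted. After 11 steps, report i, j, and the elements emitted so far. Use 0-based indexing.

i=9, j=3, emitted=[16]

[i=0,j=0] 0<9 → i++
[i=1,j=0] 1<9 → i++
[i=2,j=0] 3<9 → i++
[i=3,j=0] 11>9 → j++
[i=3,j=1] 11<15 → i++
[i=4,j=1] 12<15 → i++
[i=5,j=1] 13<15 → i++
[i=6,j=1] 14<15 → i++
[i=7,j=1] 16>15 → j++
[i=7,j=2] 16==16 emit → i++,j++
[i=8,j=3] 18<25 → i++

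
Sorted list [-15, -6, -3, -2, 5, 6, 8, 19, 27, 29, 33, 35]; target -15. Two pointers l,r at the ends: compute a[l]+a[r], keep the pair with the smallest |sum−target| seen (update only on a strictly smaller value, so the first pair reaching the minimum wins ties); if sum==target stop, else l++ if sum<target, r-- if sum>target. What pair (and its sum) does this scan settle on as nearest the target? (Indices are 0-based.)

pair (-15, -2) with sum -17 (|Δ|=2)

[0,11] -15+35=20 d=35 * → r--
[0,10] -15+33=18 d=33 * → r--
[0,9] -15+29=14 d=29 * → r--
[0,8] -15+27=12 d=27 * → r--
[0,7] -15+19=4 d=19 * → r--
[0,6] -15+8=-7 d=8 * → r--
[0,5] -15+6=-9 d=6 * → r--
[0,4] -15+5=-10 d=5 * → r--
[0,3] -15+-2=-17 d=2 * → l++
[1,3] -6+-2=-8 d=7 → r--
[1,2] -6+-3=-9 d=6 → r--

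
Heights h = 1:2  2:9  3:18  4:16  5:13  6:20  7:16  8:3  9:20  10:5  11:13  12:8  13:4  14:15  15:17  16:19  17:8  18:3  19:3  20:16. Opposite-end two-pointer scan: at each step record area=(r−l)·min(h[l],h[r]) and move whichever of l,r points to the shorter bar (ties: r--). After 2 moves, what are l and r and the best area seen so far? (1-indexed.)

[1,20] min(2,16)*19=38 best=38 * → l++
[2,20] min(9,16)*18=162 best=162 * → l++

l=3, r=20, best area=162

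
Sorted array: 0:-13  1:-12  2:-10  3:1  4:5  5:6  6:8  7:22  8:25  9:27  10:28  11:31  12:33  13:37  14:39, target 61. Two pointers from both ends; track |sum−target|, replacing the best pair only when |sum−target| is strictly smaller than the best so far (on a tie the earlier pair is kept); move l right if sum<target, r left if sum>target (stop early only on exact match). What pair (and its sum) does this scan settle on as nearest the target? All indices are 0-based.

pair (22, 39) with sum 61 (|Δ|=0)

[0,14] -13+39=26 d=35 * → l++
[1,14] -12+39=27 d=34 * → l++
[2,14] -10+39=29 d=32 * → l++
[3,14] 1+39=40 d=21 * → l++
[4,14] 5+39=44 d=17 * → l++
[5,14] 6+39=45 d=16 * → l++
[6,14] 8+39=47 d=14 * → l++
[7,14] 22+39=61 d=0 * → stop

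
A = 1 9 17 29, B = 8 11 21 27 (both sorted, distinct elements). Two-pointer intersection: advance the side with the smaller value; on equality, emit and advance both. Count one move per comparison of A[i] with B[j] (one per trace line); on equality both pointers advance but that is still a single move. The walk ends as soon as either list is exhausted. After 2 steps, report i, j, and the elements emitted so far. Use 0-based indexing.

i=1, j=1, emitted=[]

[i=0,j=0] 1<8 → i++
[i=1,j=0] 9>8 → j++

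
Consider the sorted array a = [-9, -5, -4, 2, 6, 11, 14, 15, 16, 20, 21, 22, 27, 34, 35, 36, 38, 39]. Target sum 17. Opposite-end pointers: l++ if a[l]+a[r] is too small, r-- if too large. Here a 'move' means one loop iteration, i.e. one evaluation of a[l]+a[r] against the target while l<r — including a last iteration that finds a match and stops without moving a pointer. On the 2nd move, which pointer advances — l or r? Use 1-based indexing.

l=1 r=18: -9+39=30 >17, r--
l=1 r=17: -9+38=29 >17, r--

r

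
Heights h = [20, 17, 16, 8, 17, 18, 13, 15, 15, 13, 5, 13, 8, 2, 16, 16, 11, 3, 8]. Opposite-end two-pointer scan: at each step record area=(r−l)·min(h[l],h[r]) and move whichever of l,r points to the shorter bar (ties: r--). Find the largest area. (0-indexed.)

[0,18] min(20,8)*18=144 best=144 * → r--
[0,17] min(20,3)*17=51 best=144 → r--
[0,16] min(20,11)*16=176 best=176 * → r--
[0,15] min(20,16)*15=240 best=240 * → r--
[0,14] min(20,16)*14=224 best=240 → r--
[0,13] min(20,2)*13=26 best=240 → r--
[0,12] min(20,8)*12=96 best=240 → r--
[0,11] min(20,13)*11=143 best=240 → r--
[0,10] min(20,5)*10=50 best=240 → r--
[0,9] min(20,13)*9=117 best=240 → r--
[0,8] min(20,15)*8=120 best=240 → r--
[0,7] min(20,15)*7=105 best=240 → r--
[0,6] min(20,13)*6=78 best=240 → r--
[0,5] min(20,18)*5=90 best=240 → r--
[0,4] min(20,17)*4=68 best=240 → r--
[0,3] min(20,8)*3=24 best=240 → r--
[0,2] min(20,16)*2=32 best=240 → r--
[0,1] min(20,17)*1=17 best=240 → r--

max area = 240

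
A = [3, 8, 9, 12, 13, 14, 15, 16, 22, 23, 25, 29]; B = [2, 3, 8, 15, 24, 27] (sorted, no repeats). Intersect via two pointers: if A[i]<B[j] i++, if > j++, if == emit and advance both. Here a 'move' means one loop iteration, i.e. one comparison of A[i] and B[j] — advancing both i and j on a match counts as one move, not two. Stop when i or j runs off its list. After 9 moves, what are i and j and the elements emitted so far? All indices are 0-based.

i=0 j=0: 3>2, j++
i=0 j=1: 3==3 emit, i++,j++
i=1 j=2: 8==8 emit, i++,j++
i=2 j=3: 9<15, i++
i=3 j=3: 12<15, i++
i=4 j=3: 13<15, i++
i=5 j=3: 14<15, i++
i=6 j=3: 15==15 emit, i++,j++
i=7 j=4: 16<24, i++

i=8, j=4, emitted=[3, 8, 15]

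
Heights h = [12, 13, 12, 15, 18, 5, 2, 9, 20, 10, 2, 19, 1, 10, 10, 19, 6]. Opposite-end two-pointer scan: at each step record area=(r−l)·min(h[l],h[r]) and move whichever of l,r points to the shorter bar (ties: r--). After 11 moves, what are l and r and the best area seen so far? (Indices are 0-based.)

l=8, r=13, best area=198

[0,16] min(12,6)*16=96 best=96 * → r--
[0,15] min(12,19)*15=180 best=180 * → l++
[1,15] min(13,19)*14=182 best=182 * → l++
[2,15] min(12,19)*13=156 best=182 → l++
[3,15] min(15,19)*12=180 best=182 → l++
[4,15] min(18,19)*11=198 best=198 * → l++
[5,15] min(5,19)*10=50 best=198 → l++
[6,15] min(2,19)*9=18 best=198 → l++
[7,15] min(9,19)*8=72 best=198 → l++
[8,15] min(20,19)*7=133 best=198 → r--
[8,14] min(20,10)*6=60 best=198 → r--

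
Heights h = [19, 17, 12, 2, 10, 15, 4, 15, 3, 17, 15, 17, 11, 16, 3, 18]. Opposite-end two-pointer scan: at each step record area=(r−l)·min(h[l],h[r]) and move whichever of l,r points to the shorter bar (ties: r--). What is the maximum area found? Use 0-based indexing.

max area = 270

[0,15] min(19,18)*15=270 best=270 * → r--
[0,14] min(19,3)*14=42 best=270 → r--
[0,13] min(19,16)*13=208 best=270 → r--
[0,12] min(19,11)*12=132 best=270 → r--
[0,11] min(19,17)*11=187 best=270 → r--
[0,10] min(19,15)*10=150 best=270 → r--
[0,9] min(19,17)*9=153 best=270 → r--
[0,8] min(19,3)*8=24 best=270 → r--
[0,7] min(19,15)*7=105 best=270 → r--
[0,6] min(19,4)*6=24 best=270 → r--
[0,5] min(19,15)*5=75 best=270 → r--
[0,4] min(19,10)*4=40 best=270 → r--
[0,3] min(19,2)*3=6 best=270 → r--
[0,2] min(19,12)*2=24 best=270 → r--
[0,1] min(19,17)*1=17 best=270 → r--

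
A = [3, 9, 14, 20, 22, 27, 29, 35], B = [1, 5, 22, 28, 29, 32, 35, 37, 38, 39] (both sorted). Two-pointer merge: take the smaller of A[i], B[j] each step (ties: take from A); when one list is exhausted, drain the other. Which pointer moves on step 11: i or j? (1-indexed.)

i

i=1 j=1: A[i]=3>B[j]=1 take 1, j++
i=1 j=2: A[i]=3<=B[j]=5 take 3, i++
i=2 j=2: A[i]=9>B[j]=5 take 5, j++
i=2 j=3: A[i]=9<=B[j]=22 take 9, i++
i=3 j=3: A[i]=14<=B[j]=22 take 14, i++
i=4 j=3: A[i]=20<=B[j]=22 take 20, i++
i=5 j=3: A[i]=22<=B[j]=22 take 22, i++
i=6 j=3: A[i]=27>B[j]=22 take 22, j++
i=6 j=4: A[i]=27<=B[j]=28 take 27, i++
i=7 j=4: A[i]=29>B[j]=28 take 28, j++
i=7 j=5: A[i]=29<=B[j]=29 take 29, i++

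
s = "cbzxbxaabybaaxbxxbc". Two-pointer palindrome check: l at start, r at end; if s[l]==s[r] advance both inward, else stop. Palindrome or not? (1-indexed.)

not a palindrome (mismatch at 3,17)

l=1 r=19: 'c'=='c', l++,r--
l=2 r=18: 'b'=='b', l++,r--
l=3 r=17: 'z'!='x', stop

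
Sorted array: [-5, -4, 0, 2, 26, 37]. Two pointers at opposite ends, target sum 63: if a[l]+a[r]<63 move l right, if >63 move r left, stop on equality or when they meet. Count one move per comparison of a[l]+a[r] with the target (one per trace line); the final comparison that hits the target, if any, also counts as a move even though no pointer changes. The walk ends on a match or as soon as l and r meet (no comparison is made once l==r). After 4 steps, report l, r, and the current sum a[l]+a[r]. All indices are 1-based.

l=1 r=6: -5+37=32 <63, l++
l=2 r=6: -4+37=33 <63, l++
l=3 r=6: 0+37=37 <63, l++
l=4 r=6: 2+37=39 <63, l++

l=5, r=6, sum=63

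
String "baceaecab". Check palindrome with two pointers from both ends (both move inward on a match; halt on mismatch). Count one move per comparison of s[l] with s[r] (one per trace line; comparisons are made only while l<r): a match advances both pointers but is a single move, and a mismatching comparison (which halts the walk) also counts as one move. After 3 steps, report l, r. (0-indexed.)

l=0 r=8: 'b'=='b', l++,r--
l=1 r=7: 'a'=='a', l++,r--
l=2 r=6: 'c'=='c', l++,r--

l=3, r=5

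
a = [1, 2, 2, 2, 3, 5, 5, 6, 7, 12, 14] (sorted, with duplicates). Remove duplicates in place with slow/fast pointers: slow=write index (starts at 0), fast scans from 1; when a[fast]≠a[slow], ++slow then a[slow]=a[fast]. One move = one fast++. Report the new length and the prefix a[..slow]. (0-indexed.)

(s=0,f=1) a[fast]=2≠a[slow]=1 write a[1]=2 → slow++,fast++
(s=1,f=2) a[fast]=2=a[slow] dup → fast++
(s=1,f=3) a[fast]=2=a[slow] dup → fast++
(s=1,f=4) a[fast]=3≠a[slow]=2 write a[2]=3 → slow++,fast++
(s=2,f=5) a[fast]=5≠a[slow]=3 write a[3]=5 → slow++,fast++
(s=3,f=6) a[fast]=5=a[slow] dup → fast++
(s=3,f=7) a[fast]=6≠a[slow]=5 write a[4]=6 → slow++,fast++
(s=4,f=8) a[fast]=7≠a[slow]=6 write a[5]=7 → slow++,fast++
(s=5,f=9) a[fast]=12≠a[slow]=7 write a[6]=12 → slow++,fast++
(s=6,f=10) a[fast]=14≠a[slow]=12 write a[7]=14 → slow++,fast++

length 8; prefix = [1, 2, 3, 5, 6, 7, 12, 14]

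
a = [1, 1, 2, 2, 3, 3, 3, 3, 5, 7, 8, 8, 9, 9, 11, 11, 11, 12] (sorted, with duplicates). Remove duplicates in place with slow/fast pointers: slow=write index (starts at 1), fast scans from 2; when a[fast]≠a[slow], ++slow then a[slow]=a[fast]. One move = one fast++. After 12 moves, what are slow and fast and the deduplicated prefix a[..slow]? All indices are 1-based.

(s=1,f=2) a[fast]=1=a[slow] dup → fast++
(s=1,f=3) a[fast]=2≠a[slow]=1 write a[2]=2 → slow++,fast++
(s=2,f=4) a[fast]=2=a[slow] dup → fast++
(s=2,f=5) a[fast]=3≠a[slow]=2 write a[3]=3 → slow++,fast++
(s=3,f=6) a[fast]=3=a[slow] dup → fast++
(s=3,f=7) a[fast]=3=a[slow] dup → fast++
(s=3,f=8) a[fast]=3=a[slow] dup → fast++
(s=3,f=9) a[fast]=5≠a[slow]=3 write a[4]=5 → slow++,fast++
(s=4,f=10) a[fast]=7≠a[slow]=5 write a[5]=7 → slow++,fast++
(s=5,f=11) a[fast]=8≠a[slow]=7 write a[6]=8 → slow++,fast++
(s=6,f=12) a[fast]=8=a[slow] dup → fast++
(s=6,f=13) a[fast]=9≠a[slow]=8 write a[7]=9 → slow++,fast++

slow=7, fast=14, prefix=[1, 2, 3, 5, 7, 8, 9]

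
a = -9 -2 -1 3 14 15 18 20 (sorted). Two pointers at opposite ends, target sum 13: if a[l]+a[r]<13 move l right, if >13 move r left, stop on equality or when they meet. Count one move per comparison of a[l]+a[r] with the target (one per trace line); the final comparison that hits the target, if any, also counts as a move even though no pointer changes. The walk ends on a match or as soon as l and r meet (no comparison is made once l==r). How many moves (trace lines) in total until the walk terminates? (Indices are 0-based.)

4 moves

[0,7] -9+20=11 <13 → l++
[1,7] -2+20=18 >13 → r--
[1,6] -2+18=16 >13 → r--
[1,5] -2+15=13 → found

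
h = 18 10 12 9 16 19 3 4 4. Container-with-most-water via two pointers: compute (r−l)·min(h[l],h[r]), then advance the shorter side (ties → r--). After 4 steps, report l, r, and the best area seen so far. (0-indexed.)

l=1, r=5, best area=90

[0,8] min(18,4)*8=32 best=32 * → r--
[0,7] min(18,4)*7=28 best=32 → r--
[0,6] min(18,3)*6=18 best=32 → r--
[0,5] min(18,19)*5=90 best=90 * → l++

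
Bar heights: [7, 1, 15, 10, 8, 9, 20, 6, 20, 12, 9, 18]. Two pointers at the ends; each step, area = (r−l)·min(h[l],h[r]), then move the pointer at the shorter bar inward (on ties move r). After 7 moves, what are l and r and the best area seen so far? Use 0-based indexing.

l=0 r=11: min(7,18)*11=77 best=77 *, l++
l=1 r=11: min(1,18)*10=10 best=77, l++
l=2 r=11: min(15,18)*9=135 best=135 *, l++
l=3 r=11: min(10,18)*8=80 best=135, l++
l=4 r=11: min(8,18)*7=56 best=135, l++
l=5 r=11: min(9,18)*6=54 best=135, l++
l=6 r=11: min(20,18)*5=90 best=135, r--

l=6, r=10, best area=135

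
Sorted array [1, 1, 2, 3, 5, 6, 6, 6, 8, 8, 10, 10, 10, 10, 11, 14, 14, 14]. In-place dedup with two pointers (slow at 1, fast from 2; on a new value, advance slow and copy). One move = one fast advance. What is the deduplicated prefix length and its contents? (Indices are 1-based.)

length 9; prefix = [1, 2, 3, 5, 6, 8, 10, 11, 14]

slow=1 fast=2: a[fast]=1=a[slow] dup, fast++
slow=1 fast=3: a[fast]=2≠a[slow]=1 write a[2]=2, slow++,fast++
slow=2 fast=4: a[fast]=3≠a[slow]=2 write a[3]=3, slow++,fast++
slow=3 fast=5: a[fast]=5≠a[slow]=3 write a[4]=5, slow++,fast++
slow=4 fast=6: a[fast]=6≠a[slow]=5 write a[5]=6, slow++,fast++
slow=5 fast=7: a[fast]=6=a[slow] dup, fast++
slow=5 fast=8: a[fast]=6=a[slow] dup, fast++
slow=5 fast=9: a[fast]=8≠a[slow]=6 write a[6]=8, slow++,fast++
slow=6 fast=10: a[fast]=8=a[slow] dup, fast++
slow=6 fast=11: a[fast]=10≠a[slow]=8 write a[7]=10, slow++,fast++
slow=7 fast=12: a[fast]=10=a[slow] dup, fast++
slow=7 fast=13: a[fast]=10=a[slow] dup, fast++
slow=7 fast=14: a[fast]=10=a[slow] dup, fast++
slow=7 fast=15: a[fast]=11≠a[slow]=10 write a[8]=11, slow++,fast++
slow=8 fast=16: a[fast]=14≠a[slow]=11 write a[9]=14, slow++,fast++
slow=9 fast=17: a[fast]=14=a[slow] dup, fast++
slow=9 fast=18: a[fast]=14=a[slow] dup, fast++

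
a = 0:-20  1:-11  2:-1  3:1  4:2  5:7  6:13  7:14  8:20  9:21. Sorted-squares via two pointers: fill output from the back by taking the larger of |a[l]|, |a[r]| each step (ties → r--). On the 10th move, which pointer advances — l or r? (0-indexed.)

r

l=0 r=9: |-20|<=|21| out[9]=441, r--
l=0 r=8: |-20|<=|20| out[8]=400, r--
l=0 r=7: |-20|>|14| out[7]=400, l++
l=1 r=7: |-11|<=|14| out[6]=196, r--
l=1 r=6: |-11|<=|13| out[5]=169, r--
l=1 r=5: |-11|>|7| out[4]=121, l++
l=2 r=5: |-1|<=|7| out[3]=49, r--
l=2 r=4: |-1|<=|2| out[2]=4, r--
l=2 r=3: |-1|<=|1| out[1]=1, r--
l=2 r=2: |-1|<=|-1| out[0]=1, r--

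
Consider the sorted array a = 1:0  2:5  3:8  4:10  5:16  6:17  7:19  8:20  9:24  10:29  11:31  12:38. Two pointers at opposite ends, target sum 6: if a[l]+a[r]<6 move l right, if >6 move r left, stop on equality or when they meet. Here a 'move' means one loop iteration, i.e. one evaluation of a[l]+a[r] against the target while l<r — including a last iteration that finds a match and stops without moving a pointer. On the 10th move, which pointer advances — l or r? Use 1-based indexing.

r

[1,12] 0+38=38 >6 → r--
[1,11] 0+31=31 >6 → r--
[1,10] 0+29=29 >6 → r--
[1,9] 0+24=24 >6 → r--
[1,8] 0+20=20 >6 → r--
[1,7] 0+19=19 >6 → r--
[1,6] 0+17=17 >6 → r--
[1,5] 0+16=16 >6 → r--
[1,4] 0+10=10 >6 → r--
[1,3] 0+8=8 >6 → r--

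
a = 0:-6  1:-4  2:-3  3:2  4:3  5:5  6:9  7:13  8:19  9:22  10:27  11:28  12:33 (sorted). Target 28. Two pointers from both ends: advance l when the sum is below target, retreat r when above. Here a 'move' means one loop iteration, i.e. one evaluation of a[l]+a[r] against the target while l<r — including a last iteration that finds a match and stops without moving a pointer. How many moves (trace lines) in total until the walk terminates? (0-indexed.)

11 moves

l=0 r=12: -6+33=27 <28, l++
l=1 r=12: -4+33=29 >28, r--
l=1 r=11: -4+28=24 <28, l++
l=2 r=11: -3+28=25 <28, l++
l=3 r=11: 2+28=30 >28, r--
l=3 r=10: 2+27=29 >28, r--
l=3 r=9: 2+22=24 <28, l++
l=4 r=9: 3+22=25 <28, l++
l=5 r=9: 5+22=27 <28, l++
l=6 r=9: 9+22=31 >28, r--
l=6 r=8: 9+19=28, found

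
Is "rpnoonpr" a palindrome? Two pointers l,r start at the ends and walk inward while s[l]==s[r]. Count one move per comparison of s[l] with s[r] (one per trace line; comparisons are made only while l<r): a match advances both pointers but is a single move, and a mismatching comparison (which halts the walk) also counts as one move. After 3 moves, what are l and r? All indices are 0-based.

l=3, r=4

l=0 r=7: 'r'=='r', l++,r--
l=1 r=6: 'p'=='p', l++,r--
l=2 r=5: 'n'=='n', l++,r--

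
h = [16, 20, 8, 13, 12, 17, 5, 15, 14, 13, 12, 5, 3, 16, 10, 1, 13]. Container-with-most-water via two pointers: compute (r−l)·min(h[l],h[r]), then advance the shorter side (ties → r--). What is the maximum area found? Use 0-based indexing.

max area = 208

[0,16] min(16,13)*16=208 best=208 * → r--
[0,15] min(16,1)*15=15 best=208 → r--
[0,14] min(16,10)*14=140 best=208 → r--
[0,13] min(16,16)*13=208 best=208 → r--
[0,12] min(16,3)*12=36 best=208 → r--
[0,11] min(16,5)*11=55 best=208 → r--
[0,10] min(16,12)*10=120 best=208 → r--
[0,9] min(16,13)*9=117 best=208 → r--
[0,8] min(16,14)*8=112 best=208 → r--
[0,7] min(16,15)*7=105 best=208 → r--
[0,6] min(16,5)*6=30 best=208 → r--
[0,5] min(16,17)*5=80 best=208 → l++
[1,5] min(20,17)*4=68 best=208 → r--
[1,4] min(20,12)*3=36 best=208 → r--
[1,3] min(20,13)*2=26 best=208 → r--
[1,2] min(20,8)*1=8 best=208 → r--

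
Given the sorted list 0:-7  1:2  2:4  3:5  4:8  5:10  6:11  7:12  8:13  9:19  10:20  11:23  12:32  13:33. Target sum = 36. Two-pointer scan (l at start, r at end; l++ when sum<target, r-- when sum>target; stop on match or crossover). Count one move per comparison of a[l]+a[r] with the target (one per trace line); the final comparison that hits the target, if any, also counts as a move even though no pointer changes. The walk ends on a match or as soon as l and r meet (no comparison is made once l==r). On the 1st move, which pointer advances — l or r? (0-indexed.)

l

l=0 r=13: -7+33=26 <36, l++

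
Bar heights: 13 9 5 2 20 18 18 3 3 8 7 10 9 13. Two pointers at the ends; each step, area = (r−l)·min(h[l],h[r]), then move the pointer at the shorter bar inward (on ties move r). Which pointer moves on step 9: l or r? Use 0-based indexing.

l=0 r=13: min(13,13)*13=169 best=169 *, r--
l=0 r=12: min(13,9)*12=108 best=169, r--
l=0 r=11: min(13,10)*11=110 best=169, r--
l=0 r=10: min(13,7)*10=70 best=169, r--
l=0 r=9: min(13,8)*9=72 best=169, r--
l=0 r=8: min(13,3)*8=24 best=169, r--
l=0 r=7: min(13,3)*7=21 best=169, r--
l=0 r=6: min(13,18)*6=78 best=169, l++
l=1 r=6: min(9,18)*5=45 best=169, l++

l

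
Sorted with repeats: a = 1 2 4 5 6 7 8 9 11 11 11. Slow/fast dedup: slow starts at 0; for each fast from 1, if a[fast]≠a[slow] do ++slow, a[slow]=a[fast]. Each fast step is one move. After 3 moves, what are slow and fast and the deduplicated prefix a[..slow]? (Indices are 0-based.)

slow=0 fast=1: a[fast]=2≠a[slow]=1 write a[1]=2, slow++,fast++
slow=1 fast=2: a[fast]=4≠a[slow]=2 write a[2]=4, slow++,fast++
slow=2 fast=3: a[fast]=5≠a[slow]=4 write a[3]=5, slow++,fast++

slow=3, fast=4, prefix=[1, 2, 4, 5]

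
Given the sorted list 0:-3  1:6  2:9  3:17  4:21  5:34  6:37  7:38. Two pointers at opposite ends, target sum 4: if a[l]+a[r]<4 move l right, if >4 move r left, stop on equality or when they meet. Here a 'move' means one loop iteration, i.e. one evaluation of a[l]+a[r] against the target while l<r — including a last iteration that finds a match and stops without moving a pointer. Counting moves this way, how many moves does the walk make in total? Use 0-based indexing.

[0,7] -3+38=35 >4 → r--
[0,6] -3+37=34 >4 → r--
[0,5] -3+34=31 >4 → r--
[0,4] -3+21=18 >4 → r--
[0,3] -3+17=14 >4 → r--
[0,2] -3+9=6 >4 → r--
[0,1] -3+6=3 <4 → l++

7 moves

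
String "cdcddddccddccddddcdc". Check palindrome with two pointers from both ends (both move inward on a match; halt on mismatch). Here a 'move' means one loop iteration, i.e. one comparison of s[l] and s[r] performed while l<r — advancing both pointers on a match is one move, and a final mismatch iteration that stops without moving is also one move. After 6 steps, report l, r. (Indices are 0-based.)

l=0 r=19: 'c'=='c', l++,r--
l=1 r=18: 'd'=='d', l++,r--
l=2 r=17: 'c'=='c', l++,r--
l=3 r=16: 'd'=='d', l++,r--
l=4 r=15: 'd'=='d', l++,r--
l=5 r=14: 'd'=='d', l++,r--

l=6, r=13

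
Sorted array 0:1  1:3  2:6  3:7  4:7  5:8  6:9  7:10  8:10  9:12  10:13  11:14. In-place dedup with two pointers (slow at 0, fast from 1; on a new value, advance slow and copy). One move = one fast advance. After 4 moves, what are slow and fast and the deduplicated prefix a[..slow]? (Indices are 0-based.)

slow=0 fast=1: a[fast]=3≠a[slow]=1 write a[1]=3, slow++,fast++
slow=1 fast=2: a[fast]=6≠a[slow]=3 write a[2]=6, slow++,fast++
slow=2 fast=3: a[fast]=7≠a[slow]=6 write a[3]=7, slow++,fast++
slow=3 fast=4: a[fast]=7=a[slow] dup, fast++

slow=3, fast=5, prefix=[1, 3, 6, 7]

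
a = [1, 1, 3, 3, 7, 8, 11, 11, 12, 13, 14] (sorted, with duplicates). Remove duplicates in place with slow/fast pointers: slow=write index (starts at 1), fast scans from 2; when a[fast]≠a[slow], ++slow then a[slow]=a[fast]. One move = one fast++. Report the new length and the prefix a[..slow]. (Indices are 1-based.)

length 8; prefix = [1, 3, 7, 8, 11, 12, 13, 14]

slow=1 fast=2: a[fast]=1=a[slow] dup, fast++
slow=1 fast=3: a[fast]=3≠a[slow]=1 write a[2]=3, slow++,fast++
slow=2 fast=4: a[fast]=3=a[slow] dup, fast++
slow=2 fast=5: a[fast]=7≠a[slow]=3 write a[3]=7, slow++,fast++
slow=3 fast=6: a[fast]=8≠a[slow]=7 write a[4]=8, slow++,fast++
slow=4 fast=7: a[fast]=11≠a[slow]=8 write a[5]=11, slow++,fast++
slow=5 fast=8: a[fast]=11=a[slow] dup, fast++
slow=5 fast=9: a[fast]=12≠a[slow]=11 write a[6]=12, slow++,fast++
slow=6 fast=10: a[fast]=13≠a[slow]=12 write a[7]=13, slow++,fast++
slow=7 fast=11: a[fast]=14≠a[slow]=13 write a[8]=14, slow++,fast++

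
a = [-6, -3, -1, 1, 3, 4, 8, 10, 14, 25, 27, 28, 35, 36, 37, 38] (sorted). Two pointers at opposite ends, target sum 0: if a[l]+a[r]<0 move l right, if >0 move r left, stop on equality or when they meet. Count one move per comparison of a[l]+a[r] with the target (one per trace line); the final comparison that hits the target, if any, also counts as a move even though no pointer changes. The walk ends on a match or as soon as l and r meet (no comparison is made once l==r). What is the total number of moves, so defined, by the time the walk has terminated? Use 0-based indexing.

13 moves

l=0 r=15: -6+38=32 >0, r--
l=0 r=14: -6+37=31 >0, r--
l=0 r=13: -6+36=30 >0, r--
l=0 r=12: -6+35=29 >0, r--
l=0 r=11: -6+28=22 >0, r--
l=0 r=10: -6+27=21 >0, r--
l=0 r=9: -6+25=19 >0, r--
l=0 r=8: -6+14=8 >0, r--
l=0 r=7: -6+10=4 >0, r--
l=0 r=6: -6+8=2 >0, r--
l=0 r=5: -6+4=-2 <0, l++
l=1 r=5: -3+4=1 >0, r--
l=1 r=4: -3+3=0, found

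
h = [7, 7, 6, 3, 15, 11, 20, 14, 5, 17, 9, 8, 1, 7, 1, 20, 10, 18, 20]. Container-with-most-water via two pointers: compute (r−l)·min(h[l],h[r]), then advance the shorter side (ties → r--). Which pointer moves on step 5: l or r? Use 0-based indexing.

l

[0,18] min(7,20)*18=126 best=126 * → l++
[1,18] min(7,20)*17=119 best=126 → l++
[2,18] min(6,20)*16=96 best=126 → l++
[3,18] min(3,20)*15=45 best=126 → l++
[4,18] min(15,20)*14=210 best=210 * → l++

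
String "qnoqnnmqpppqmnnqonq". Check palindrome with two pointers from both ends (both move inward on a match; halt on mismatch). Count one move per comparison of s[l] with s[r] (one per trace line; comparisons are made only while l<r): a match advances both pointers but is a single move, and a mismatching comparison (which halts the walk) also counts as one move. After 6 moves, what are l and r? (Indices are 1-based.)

[1,19] 'q'=='q' → l++,r--
[2,18] 'n'=='n' → l++,r--
[3,17] 'o'=='o' → l++,r--
[4,16] 'q'=='q' → l++,r--
[5,15] 'n'=='n' → l++,r--
[6,14] 'n'=='n' → l++,r--

l=7, r=13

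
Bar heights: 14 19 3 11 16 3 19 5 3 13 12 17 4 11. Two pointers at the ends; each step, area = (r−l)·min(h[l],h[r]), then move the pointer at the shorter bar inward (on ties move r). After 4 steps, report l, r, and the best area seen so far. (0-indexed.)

l=1, r=10, best area=170

[0,13] min(14,11)*13=143 best=143 * → r--
[0,12] min(14,4)*12=48 best=143 → r--
[0,11] min(14,17)*11=154 best=154 * → l++
[1,11] min(19,17)*10=170 best=170 * → r--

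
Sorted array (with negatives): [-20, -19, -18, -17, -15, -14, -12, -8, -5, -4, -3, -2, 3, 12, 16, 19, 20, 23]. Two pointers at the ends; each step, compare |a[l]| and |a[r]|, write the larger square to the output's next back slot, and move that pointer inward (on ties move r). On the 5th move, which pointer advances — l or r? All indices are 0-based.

l

l=0 r=17: |-20|<=|23| out[17]=529, r--
l=0 r=16: |-20|<=|20| out[16]=400, r--
l=0 r=15: |-20|>|19| out[15]=400, l++
l=1 r=15: |-19|<=|19| out[14]=361, r--
l=1 r=14: |-19|>|16| out[13]=361, l++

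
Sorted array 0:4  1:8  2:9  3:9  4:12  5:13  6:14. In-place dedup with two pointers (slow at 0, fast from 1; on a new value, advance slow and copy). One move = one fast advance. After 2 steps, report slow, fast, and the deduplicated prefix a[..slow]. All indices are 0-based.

slow=2, fast=3, prefix=[4, 8, 9]

slow=0 fast=1: a[fast]=8≠a[slow]=4 write a[1]=8, slow++,fast++
slow=1 fast=2: a[fast]=9≠a[slow]=8 write a[2]=9, slow++,fast++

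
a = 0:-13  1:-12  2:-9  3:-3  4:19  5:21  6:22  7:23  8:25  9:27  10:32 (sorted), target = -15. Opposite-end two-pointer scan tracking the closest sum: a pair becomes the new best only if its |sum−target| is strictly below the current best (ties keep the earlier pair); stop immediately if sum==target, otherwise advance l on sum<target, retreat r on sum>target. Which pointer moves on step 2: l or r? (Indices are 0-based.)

r

[0,10] -13+32=19 d=34 * → r--
[0,9] -13+27=14 d=29 * → r--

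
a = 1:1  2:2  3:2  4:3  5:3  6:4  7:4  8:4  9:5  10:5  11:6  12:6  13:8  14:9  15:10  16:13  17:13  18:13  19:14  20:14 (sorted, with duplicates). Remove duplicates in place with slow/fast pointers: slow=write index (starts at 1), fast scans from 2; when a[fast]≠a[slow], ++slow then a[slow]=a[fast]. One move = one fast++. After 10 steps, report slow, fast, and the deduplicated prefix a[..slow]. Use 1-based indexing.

(s=1,f=2) a[fast]=2≠a[slow]=1 write a[2]=2 → slow++,fast++
(s=2,f=3) a[fast]=2=a[slow] dup → fast++
(s=2,f=4) a[fast]=3≠a[slow]=2 write a[3]=3 → slow++,fast++
(s=3,f=5) a[fast]=3=a[slow] dup → fast++
(s=3,f=6) a[fast]=4≠a[slow]=3 write a[4]=4 → slow++,fast++
(s=4,f=7) a[fast]=4=a[slow] dup → fast++
(s=4,f=8) a[fast]=4=a[slow] dup → fast++
(s=4,f=9) a[fast]=5≠a[slow]=4 write a[5]=5 → slow++,fast++
(s=5,f=10) a[fast]=5=a[slow] dup → fast++
(s=5,f=11) a[fast]=6≠a[slow]=5 write a[6]=6 → slow++,fast++

slow=6, fast=12, prefix=[1, 2, 3, 4, 5, 6]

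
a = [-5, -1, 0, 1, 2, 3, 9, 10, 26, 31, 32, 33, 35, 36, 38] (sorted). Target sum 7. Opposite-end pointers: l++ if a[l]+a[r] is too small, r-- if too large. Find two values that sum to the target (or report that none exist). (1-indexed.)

no pair

[1,15] -5+38=33 >7 → r--
[1,14] -5+36=31 >7 → r--
[1,13] -5+35=30 >7 → r--
[1,12] -5+33=28 >7 → r--
[1,11] -5+32=27 >7 → r--
[1,10] -5+31=26 >7 → r--
[1,9] -5+26=21 >7 → r--
[1,8] -5+10=5 <7 → l++
[2,8] -1+10=9 >7 → r--
[2,7] -1+9=8 >7 → r--
[2,6] -1+3=2 <7 → l++
[3,6] 0+3=3 <7 → l++
[4,6] 1+3=4 <7 → l++
[5,6] 2+3=5 <7 → l++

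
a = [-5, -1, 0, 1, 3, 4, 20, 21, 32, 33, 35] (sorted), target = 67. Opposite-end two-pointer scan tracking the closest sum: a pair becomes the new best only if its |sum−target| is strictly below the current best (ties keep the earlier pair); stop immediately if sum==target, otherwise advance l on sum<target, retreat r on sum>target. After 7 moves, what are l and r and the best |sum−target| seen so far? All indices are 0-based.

l=7, r=10, best |Δ|=12

[0,10] -5+35=30 d=37 * → l++
[1,10] -1+35=34 d=33 * → l++
[2,10] 0+35=35 d=32 * → l++
[3,10] 1+35=36 d=31 * → l++
[4,10] 3+35=38 d=29 * → l++
[5,10] 4+35=39 d=28 * → l++
[6,10] 20+35=55 d=12 * → l++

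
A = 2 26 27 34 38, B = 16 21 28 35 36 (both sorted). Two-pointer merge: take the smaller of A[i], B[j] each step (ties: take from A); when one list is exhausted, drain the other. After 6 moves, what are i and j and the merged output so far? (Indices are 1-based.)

i=4, j=4, merged so far=[2, 16, 21, 26, 27, 28]

[i=1,j=1] A[i]=2<=B[j]=16 take 2 → i++
[i=2,j=1] A[i]=26>B[j]=16 take 16 → j++
[i=2,j=2] A[i]=26>B[j]=21 take 21 → j++
[i=2,j=3] A[i]=26<=B[j]=28 take 26 → i++
[i=3,j=3] A[i]=27<=B[j]=28 take 27 → i++
[i=4,j=3] A[i]=34>B[j]=28 take 28 → j++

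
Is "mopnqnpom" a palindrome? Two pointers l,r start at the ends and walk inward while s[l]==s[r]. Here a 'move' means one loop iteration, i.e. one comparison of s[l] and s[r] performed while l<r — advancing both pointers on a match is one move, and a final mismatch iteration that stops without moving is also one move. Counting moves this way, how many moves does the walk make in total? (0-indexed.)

4 moves

[0,8] 'm'=='m' → l++,r--
[1,7] 'o'=='o' → l++,r--
[2,6] 'p'=='p' → l++,r--
[3,5] 'n'=='n' → l++,r--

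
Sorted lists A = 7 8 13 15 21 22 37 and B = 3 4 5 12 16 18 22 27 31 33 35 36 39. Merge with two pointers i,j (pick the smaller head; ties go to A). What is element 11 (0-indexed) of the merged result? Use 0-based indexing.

i=0 j=0: A[i]=7>B[j]=3 take 3, j++
i=0 j=1: A[i]=7>B[j]=4 take 4, j++
i=0 j=2: A[i]=7>B[j]=5 take 5, j++
i=0 j=3: A[i]=7<=B[j]=12 take 7, i++
i=1 j=3: A[i]=8<=B[j]=12 take 8, i++
i=2 j=3: A[i]=13>B[j]=12 take 12, j++
i=2 j=4: A[i]=13<=B[j]=16 take 13, i++
i=3 j=4: A[i]=15<=B[j]=16 take 15, i++
i=4 j=4: A[i]=21>B[j]=16 take 16, j++
i=4 j=5: A[i]=21>B[j]=18 take 18, j++
i=4 j=6: A[i]=21<=B[j]=22 take 21, i++
i=5 j=6: A[i]=22<=B[j]=22 take 22, i++
i=6 j=6: A[i]=37>B[j]=22 take 22, j++
i=6 j=7: A[i]=37>B[j]=27 take 27, j++
i=6 j=8: A[i]=37>B[j]=31 take 31, j++
i=6 j=9: A[i]=37>B[j]=33 take 33, j++
i=6 j=10: A[i]=37>B[j]=35 take 35, j++
i=6 j=11: A[i]=37>B[j]=36 take 36, j++
i=6 j=12: A[i]=37<=B[j]=39 take 37, i++
i=7 j=12: A done, take B[j]=39, j++

merged[11] = 22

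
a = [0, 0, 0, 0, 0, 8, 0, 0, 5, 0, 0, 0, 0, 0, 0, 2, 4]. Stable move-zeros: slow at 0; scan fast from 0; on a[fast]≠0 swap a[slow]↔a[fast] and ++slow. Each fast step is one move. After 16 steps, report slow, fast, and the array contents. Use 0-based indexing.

slow=3, fast=16, a=[8, 5, 2, 0, 0, 0, 0, 0, 0, 0, 0, 0, 0, 0, 0, 0, 4]

(s=0,f=0) a[fast]=0 → fast++
(s=0,f=1) a[fast]=0 → fast++
(s=0,f=2) a[fast]=0 → fast++
(s=0,f=3) a[fast]=0 → fast++
(s=0,f=4) a[fast]=0 → fast++
(s=0,f=5) a[fast]=8≠0 swap→a[0]=8 → slow++,fast++
(s=1,f=6) a[fast]=0 → fast++
(s=1,f=7) a[fast]=0 → fast++
(s=1,f=8) a[fast]=5≠0 swap→a[1]=5 → slow++,fast++
(s=2,f=9) a[fast]=0 → fast++
(s=2,f=10) a[fast]=0 → fast++
(s=2,f=11) a[fast]=0 → fast++
(s=2,f=12) a[fast]=0 → fast++
(s=2,f=13) a[fast]=0 → fast++
(s=2,f=14) a[fast]=0 → fast++
(s=2,f=15) a[fast]=2≠0 swap→a[2]=2 → slow++,fast++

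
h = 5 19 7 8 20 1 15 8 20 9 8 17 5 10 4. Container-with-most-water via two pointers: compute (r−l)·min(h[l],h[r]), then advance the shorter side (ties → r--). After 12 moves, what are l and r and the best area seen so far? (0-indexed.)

[0,14] min(5,4)*14=56 best=56 * → r--
[0,13] min(5,10)*13=65 best=65 * → l++
[1,13] min(19,10)*12=120 best=120 * → r--
[1,12] min(19,5)*11=55 best=120 → r--
[1,11] min(19,17)*10=170 best=170 * → r--
[1,10] min(19,8)*9=72 best=170 → r--
[1,9] min(19,9)*8=72 best=170 → r--
[1,8] min(19,20)*7=133 best=170 → l++
[2,8] min(7,20)*6=42 best=170 → l++
[3,8] min(8,20)*5=40 best=170 → l++
[4,8] min(20,20)*4=80 best=170 → r--
[4,7] min(20,8)*3=24 best=170 → r--

l=4, r=6, best area=170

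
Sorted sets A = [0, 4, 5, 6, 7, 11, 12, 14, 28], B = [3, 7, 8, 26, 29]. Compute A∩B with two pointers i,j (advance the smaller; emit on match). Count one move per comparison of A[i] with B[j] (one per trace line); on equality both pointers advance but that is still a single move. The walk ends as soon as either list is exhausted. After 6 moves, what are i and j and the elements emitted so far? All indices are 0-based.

i=5, j=2, emitted=[7]

i=0 j=0: 0<3, i++
i=1 j=0: 4>3, j++
i=1 j=1: 4<7, i++
i=2 j=1: 5<7, i++
i=3 j=1: 6<7, i++
i=4 j=1: 7==7 emit, i++,j++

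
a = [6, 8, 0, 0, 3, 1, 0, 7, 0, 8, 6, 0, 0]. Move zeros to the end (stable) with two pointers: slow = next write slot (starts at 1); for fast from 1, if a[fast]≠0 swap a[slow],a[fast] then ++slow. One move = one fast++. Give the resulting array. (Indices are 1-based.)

[6, 8, 3, 1, 7, 8, 6, 0, 0, 0, 0, 0, 0]

slow=1 fast=1: a[fast]=6≠0 swap→a[1]=6, slow++,fast++
slow=2 fast=2: a[fast]=8≠0 swap→a[2]=8, slow++,fast++
slow=3 fast=3: a[fast]=0, fast++
slow=3 fast=4: a[fast]=0, fast++
slow=3 fast=5: a[fast]=3≠0 swap→a[3]=3, slow++,fast++
slow=4 fast=6: a[fast]=1≠0 swap→a[4]=1, slow++,fast++
slow=5 fast=7: a[fast]=0, fast++
slow=5 fast=8: a[fast]=7≠0 swap→a[5]=7, slow++,fast++
slow=6 fast=9: a[fast]=0, fast++
slow=6 fast=10: a[fast]=8≠0 swap→a[6]=8, slow++,fast++
slow=7 fast=11: a[fast]=6≠0 swap→a[7]=6, slow++,fast++
slow=8 fast=12: a[fast]=0, fast++
slow=8 fast=13: a[fast]=0, fast++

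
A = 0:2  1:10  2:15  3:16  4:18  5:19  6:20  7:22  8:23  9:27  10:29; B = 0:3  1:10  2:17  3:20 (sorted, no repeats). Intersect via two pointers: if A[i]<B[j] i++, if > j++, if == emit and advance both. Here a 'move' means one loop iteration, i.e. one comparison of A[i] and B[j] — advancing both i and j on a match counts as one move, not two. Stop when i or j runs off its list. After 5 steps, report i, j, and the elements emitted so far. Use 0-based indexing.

i=4, j=2, emitted=[10]

[i=0,j=0] 2<3 → i++
[i=1,j=0] 10>3 → j++
[i=1,j=1] 10==10 emit → i++,j++
[i=2,j=2] 15<17 → i++
[i=3,j=2] 16<17 → i++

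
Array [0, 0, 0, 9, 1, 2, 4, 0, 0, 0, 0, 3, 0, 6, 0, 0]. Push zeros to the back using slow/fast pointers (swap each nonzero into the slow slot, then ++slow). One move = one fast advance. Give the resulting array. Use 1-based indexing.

slow=1 fast=1: a[fast]=0, fast++
slow=1 fast=2: a[fast]=0, fast++
slow=1 fast=3: a[fast]=0, fast++
slow=1 fast=4: a[fast]=9≠0 swap→a[1]=9, slow++,fast++
slow=2 fast=5: a[fast]=1≠0 swap→a[2]=1, slow++,fast++
slow=3 fast=6: a[fast]=2≠0 swap→a[3]=2, slow++,fast++
slow=4 fast=7: a[fast]=4≠0 swap→a[4]=4, slow++,fast++
slow=5 fast=8: a[fast]=0, fast++
slow=5 fast=9: a[fast]=0, fast++
slow=5 fast=10: a[fast]=0, fast++
slow=5 fast=11: a[fast]=0, fast++
slow=5 fast=12: a[fast]=3≠0 swap→a[5]=3, slow++,fast++
slow=6 fast=13: a[fast]=0, fast++
slow=6 fast=14: a[fast]=6≠0 swap→a[6]=6, slow++,fast++
slow=7 fast=15: a[fast]=0, fast++
slow=7 fast=16: a[fast]=0, fast++

[9, 1, 2, 4, 3, 6, 0, 0, 0, 0, 0, 0, 0, 0, 0, 0]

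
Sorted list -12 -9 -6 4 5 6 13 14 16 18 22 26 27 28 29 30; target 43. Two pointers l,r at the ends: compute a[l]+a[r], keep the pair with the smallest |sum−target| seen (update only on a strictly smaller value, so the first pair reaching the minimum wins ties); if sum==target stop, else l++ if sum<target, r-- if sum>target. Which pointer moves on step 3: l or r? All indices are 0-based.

l

l=0 r=15: -12+30=18 d=25 *, l++
l=1 r=15: -9+30=21 d=22 *, l++
l=2 r=15: -6+30=24 d=19 *, l++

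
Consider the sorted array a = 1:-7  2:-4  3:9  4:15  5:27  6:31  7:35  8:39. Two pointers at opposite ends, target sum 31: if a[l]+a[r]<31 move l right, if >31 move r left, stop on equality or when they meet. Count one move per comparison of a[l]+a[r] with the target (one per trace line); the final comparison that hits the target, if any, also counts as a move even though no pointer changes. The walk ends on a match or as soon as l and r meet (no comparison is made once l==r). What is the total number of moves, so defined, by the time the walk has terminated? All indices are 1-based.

[1,8] -7+39=32 >31 → r--
[1,7] -7+35=28 <31 → l++
[2,7] -4+35=31 → found

3 moves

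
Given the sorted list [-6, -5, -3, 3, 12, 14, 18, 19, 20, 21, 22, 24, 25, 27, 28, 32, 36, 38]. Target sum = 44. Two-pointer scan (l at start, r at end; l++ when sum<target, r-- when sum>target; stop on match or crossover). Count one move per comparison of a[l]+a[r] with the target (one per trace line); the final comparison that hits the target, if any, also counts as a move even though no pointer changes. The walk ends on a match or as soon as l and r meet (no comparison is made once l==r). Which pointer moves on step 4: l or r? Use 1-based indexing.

[1,18] -6+38=32 <44 → l++
[2,18] -5+38=33 <44 → l++
[3,18] -3+38=35 <44 → l++
[4,18] 3+38=41 <44 → l++

l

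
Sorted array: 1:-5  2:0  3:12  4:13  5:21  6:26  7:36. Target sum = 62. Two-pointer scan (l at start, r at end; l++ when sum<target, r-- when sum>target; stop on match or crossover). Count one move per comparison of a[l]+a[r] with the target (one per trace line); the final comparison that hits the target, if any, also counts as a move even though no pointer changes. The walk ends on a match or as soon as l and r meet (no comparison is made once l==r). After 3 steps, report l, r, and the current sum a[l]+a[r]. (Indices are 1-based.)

l=4, r=7, sum=49

l=1 r=7: -5+36=31 <62, l++
l=2 r=7: 0+36=36 <62, l++
l=3 r=7: 12+36=48 <62, l++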